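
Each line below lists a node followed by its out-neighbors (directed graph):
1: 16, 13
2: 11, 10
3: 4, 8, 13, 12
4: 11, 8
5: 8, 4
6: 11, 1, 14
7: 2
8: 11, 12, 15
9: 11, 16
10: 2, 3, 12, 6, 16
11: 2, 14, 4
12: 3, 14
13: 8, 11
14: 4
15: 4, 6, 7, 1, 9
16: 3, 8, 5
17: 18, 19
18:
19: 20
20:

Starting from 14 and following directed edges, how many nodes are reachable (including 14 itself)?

16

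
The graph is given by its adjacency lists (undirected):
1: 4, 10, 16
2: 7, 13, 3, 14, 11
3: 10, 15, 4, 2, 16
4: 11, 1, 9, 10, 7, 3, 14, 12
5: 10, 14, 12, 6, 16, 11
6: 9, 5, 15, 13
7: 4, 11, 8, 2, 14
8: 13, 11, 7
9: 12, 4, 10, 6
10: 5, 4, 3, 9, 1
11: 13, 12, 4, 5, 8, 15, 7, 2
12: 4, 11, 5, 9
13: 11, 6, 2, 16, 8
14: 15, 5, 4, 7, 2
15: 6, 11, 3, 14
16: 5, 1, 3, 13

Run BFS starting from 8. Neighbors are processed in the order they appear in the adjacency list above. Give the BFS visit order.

8, 13, 11, 7, 6, 2, 16, 12, 4, 5, 15, 14, 9, 3, 1, 10

Visit 8; enqueue 13, 11, 7 → queue [13, 11, 7]
Visit 13; enqueue 6, 2, 16 → queue [11, 7, 6, 2, 16]
Visit 11; enqueue 12, 4, 5, 15 → queue [7, 6, 2, 16, 12, 4, 5, 15]
Visit 7; enqueue 14 → queue [6, 2, 16, 12, 4, 5, 15, 14]
Visit 6; enqueue 9 → queue [2, 16, 12, 4, 5, 15, 14, 9]
Visit 2; enqueue 3 → queue [16, 12, 4, 5, 15, 14, 9, 3]
Visit 16; enqueue 1 → queue [12, 4, 5, 15, 14, 9, 3, 1]
Visit 12 → queue [4, 5, 15, 14, 9, 3, 1]
Visit 4; enqueue 10 → queue [5, 15, 14, 9, 3, 1, 10]
Visit 5 → queue [15, 14, 9, 3, 1, 10]
Visit 15 → queue [14, 9, 3, 1, 10]
Visit 14 → queue [9, 3, 1, 10]
Visit 9 → queue [3, 1, 10]
Visit 3 → queue [1, 10]
Visit 1 → queue [10]
Visit 10 → queue []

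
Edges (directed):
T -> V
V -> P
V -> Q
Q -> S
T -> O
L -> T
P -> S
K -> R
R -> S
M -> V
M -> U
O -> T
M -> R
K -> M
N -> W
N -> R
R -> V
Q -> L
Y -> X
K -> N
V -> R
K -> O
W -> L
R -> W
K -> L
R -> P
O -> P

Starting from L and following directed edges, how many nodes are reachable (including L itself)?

9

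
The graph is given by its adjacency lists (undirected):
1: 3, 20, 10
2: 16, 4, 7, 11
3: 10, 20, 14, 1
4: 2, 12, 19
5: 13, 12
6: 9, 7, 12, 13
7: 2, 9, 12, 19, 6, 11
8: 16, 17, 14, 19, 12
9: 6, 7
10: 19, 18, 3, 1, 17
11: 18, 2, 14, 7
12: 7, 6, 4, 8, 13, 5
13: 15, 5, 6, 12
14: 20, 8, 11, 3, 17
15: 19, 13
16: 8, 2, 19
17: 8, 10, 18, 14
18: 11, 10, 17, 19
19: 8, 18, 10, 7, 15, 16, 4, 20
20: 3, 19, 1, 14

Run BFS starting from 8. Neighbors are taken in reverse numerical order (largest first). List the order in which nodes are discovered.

Visit 8; enqueue 19, 17, 16, 14, 12 → queue [19, 17, 16, 14, 12]
Visit 19; enqueue 20, 18, 15, 10, 7, 4 → queue [17, 16, 14, 12, 20, 18, 15, 10, 7, 4]
Visit 17 → queue [16, 14, 12, 20, 18, 15, 10, 7, 4]
Visit 16; enqueue 2 → queue [14, 12, 20, 18, 15, 10, 7, 4, 2]
Visit 14; enqueue 11, 3 → queue [12, 20, 18, 15, 10, 7, 4, 2, 11, 3]
Visit 12; enqueue 13, 6, 5 → queue [20, 18, 15, 10, 7, 4, 2, 11, 3, 13, 6, 5]
Visit 20; enqueue 1 → queue [18, 15, 10, 7, 4, 2, 11, 3, 13, 6, 5, 1]
Visit 18 → queue [15, 10, 7, 4, 2, 11, 3, 13, 6, 5, 1]
Visit 15 → queue [10, 7, 4, 2, 11, 3, 13, 6, 5, 1]
Visit 10 → queue [7, 4, 2, 11, 3, 13, 6, 5, 1]
Visit 7; enqueue 9 → queue [4, 2, 11, 3, 13, 6, 5, 1, 9]
Visit 4 → queue [2, 11, 3, 13, 6, 5, 1, 9]
Visit 2 → queue [11, 3, 13, 6, 5, 1, 9]
Visit 11 → queue [3, 13, 6, 5, 1, 9]
Visit 3 → queue [13, 6, 5, 1, 9]
Visit 13 → queue [6, 5, 1, 9]
Visit 6 → queue [5, 1, 9]
Visit 5 → queue [1, 9]
Visit 1 → queue [9]
Visit 9 → queue []

8, 19, 17, 16, 14, 12, 20, 18, 15, 10, 7, 4, 2, 11, 3, 13, 6, 5, 1, 9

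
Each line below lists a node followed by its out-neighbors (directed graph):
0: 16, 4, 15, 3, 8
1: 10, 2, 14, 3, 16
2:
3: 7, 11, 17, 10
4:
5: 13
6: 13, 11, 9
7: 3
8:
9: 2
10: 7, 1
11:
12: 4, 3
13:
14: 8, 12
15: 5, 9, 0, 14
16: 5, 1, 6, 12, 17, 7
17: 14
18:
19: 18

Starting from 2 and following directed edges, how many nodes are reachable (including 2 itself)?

1

BFS from 2 visits: 2
Reachable nodes: 1 of 20 total.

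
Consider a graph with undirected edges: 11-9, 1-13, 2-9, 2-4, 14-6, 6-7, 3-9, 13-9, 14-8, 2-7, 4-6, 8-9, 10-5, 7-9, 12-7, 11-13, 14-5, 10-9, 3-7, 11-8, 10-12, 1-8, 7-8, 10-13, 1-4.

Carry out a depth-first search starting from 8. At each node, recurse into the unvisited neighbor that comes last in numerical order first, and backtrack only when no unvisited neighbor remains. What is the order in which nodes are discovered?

Visit 8
8 → 14
14 → 6
6 → 7
7 → 12
12 → 10
10 → 13
13 → 11
11 → 9
9 → 3
9 → 2
2 → 4
4 → 1
10 → 5

8, 14, 6, 7, 12, 10, 13, 11, 9, 3, 2, 4, 1, 5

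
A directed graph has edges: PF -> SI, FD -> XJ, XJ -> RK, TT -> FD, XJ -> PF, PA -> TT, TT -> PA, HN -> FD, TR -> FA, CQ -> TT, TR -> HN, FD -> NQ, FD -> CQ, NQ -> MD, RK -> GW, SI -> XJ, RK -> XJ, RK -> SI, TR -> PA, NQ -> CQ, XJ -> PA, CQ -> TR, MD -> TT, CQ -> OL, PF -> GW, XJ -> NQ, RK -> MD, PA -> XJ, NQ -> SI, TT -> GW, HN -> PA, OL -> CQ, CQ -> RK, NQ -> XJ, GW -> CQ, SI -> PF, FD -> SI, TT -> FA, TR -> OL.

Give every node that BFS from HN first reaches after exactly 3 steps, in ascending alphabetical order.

Level 0: HN
Level 1: FD, PA
Level 2: CQ, NQ, SI, TT, XJ
Level 3: FA, GW, MD, OL, PF, RK, TR

FA, GW, MD, OL, PF, RK, TR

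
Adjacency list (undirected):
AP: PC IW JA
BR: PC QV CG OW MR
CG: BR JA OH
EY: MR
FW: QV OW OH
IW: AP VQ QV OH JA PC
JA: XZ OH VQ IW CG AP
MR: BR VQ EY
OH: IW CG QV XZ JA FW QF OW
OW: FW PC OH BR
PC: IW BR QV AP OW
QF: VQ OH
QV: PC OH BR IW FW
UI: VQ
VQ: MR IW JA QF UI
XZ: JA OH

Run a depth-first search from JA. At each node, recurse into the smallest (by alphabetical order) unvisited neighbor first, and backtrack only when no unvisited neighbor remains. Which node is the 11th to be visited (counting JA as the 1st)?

Visit JA
JA → AP
AP → IW
IW → OH
OH → CG
CG → BR
BR → MR
MR → EY
MR → VQ
VQ → QF
VQ → UI
BR → OW
OW → FW
FW → QV
QV → PC
OH → XZ

Visit order: JA, AP, IW, OH, CG, BR, MR, EY, VQ, QF, UI, OW, FW, QV, PC, XZ

UI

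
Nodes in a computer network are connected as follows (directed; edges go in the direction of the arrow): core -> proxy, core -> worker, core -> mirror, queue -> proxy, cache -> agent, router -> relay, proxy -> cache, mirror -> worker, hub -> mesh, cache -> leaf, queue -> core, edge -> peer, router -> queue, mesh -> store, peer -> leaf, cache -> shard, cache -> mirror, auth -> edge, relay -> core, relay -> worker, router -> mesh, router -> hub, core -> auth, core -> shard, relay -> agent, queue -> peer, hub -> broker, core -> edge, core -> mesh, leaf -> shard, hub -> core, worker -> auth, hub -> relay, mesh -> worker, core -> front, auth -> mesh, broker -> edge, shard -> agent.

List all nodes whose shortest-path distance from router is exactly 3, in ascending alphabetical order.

auth, cache, edge, front, leaf, mirror, shard

Level 0: router
Level 1: hub, mesh, queue, relay
Level 2: agent, broker, core, peer, proxy, store, worker
Level 3: auth, cache, edge, front, leaf, mirror, shard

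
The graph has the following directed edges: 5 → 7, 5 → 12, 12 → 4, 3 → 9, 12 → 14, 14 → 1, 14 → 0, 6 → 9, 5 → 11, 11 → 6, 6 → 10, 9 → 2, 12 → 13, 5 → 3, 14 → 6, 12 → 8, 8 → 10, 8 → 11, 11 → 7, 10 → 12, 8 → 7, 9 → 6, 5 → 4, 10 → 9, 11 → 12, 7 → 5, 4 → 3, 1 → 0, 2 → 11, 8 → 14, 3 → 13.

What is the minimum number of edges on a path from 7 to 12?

2

Level 0: 7
Level 1: 5
Level 2: 3, 4, 11, 12
Level 3: 6, 8, 9, 13, 14
Level 4: 0, 1, 2, 10
12 first appears at level 2.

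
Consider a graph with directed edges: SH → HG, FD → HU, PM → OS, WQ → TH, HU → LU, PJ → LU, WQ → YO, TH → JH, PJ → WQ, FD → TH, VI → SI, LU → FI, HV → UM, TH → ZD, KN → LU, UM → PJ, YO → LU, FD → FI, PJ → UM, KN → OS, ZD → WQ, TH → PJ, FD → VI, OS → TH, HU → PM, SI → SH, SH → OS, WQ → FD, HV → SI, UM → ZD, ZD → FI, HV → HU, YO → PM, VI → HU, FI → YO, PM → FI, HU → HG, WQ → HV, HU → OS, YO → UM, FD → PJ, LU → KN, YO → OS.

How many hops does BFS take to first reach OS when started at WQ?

Level 0: WQ
Level 1: FD, HV, TH, YO
Level 2: FI, HU, JH, LU, OS, PJ, PM, SI, UM, VI, ZD
Level 3: HG, KN, SH
OS first appears at level 2.

2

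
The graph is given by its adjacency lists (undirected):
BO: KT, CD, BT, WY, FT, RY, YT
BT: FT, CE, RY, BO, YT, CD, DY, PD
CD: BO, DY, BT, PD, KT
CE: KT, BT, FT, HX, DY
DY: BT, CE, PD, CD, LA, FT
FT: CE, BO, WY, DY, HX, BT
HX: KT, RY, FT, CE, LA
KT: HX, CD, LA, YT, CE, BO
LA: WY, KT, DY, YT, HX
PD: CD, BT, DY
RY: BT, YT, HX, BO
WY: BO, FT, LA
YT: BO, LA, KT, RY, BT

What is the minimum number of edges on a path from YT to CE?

2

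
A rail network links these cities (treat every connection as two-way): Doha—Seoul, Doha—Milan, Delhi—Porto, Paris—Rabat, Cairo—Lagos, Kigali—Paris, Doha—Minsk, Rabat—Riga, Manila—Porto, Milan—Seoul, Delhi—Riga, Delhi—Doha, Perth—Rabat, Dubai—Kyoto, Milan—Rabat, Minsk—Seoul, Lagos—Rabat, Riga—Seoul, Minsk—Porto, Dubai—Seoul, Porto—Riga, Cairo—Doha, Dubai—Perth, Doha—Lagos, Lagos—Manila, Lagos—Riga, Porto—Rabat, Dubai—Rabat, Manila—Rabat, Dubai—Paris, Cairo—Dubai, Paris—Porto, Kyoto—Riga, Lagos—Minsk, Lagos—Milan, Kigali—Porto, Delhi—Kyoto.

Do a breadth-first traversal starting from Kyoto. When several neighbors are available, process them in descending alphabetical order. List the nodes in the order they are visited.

Kyoto → Riga → Dubai → Delhi → Seoul → Rabat → Porto → Lagos → Perth → Paris → Cairo → Doha → Minsk → Milan → Manila → Kigali

Visit Kyoto; enqueue Riga, Dubai, Delhi → queue [Riga, Dubai, Delhi]
Visit Riga; enqueue Seoul, Rabat, Porto, Lagos → queue [Dubai, Delhi, Seoul, Rabat, Porto, Lagos]
Visit Dubai; enqueue Perth, Paris, Cairo → queue [Delhi, Seoul, Rabat, Porto, Lagos, Perth, Paris, Cairo]
Visit Delhi; enqueue Doha → queue [Seoul, Rabat, Porto, Lagos, Perth, Paris, Cairo, Doha]
Visit Seoul; enqueue Minsk, Milan → queue [Rabat, Porto, Lagos, Perth, Paris, Cairo, Doha, Minsk, Milan]
Visit Rabat; enqueue Manila → queue [Porto, Lagos, Perth, Paris, Cairo, Doha, Minsk, Milan, Manila]
Visit Porto; enqueue Kigali → queue [Lagos, Perth, Paris, Cairo, Doha, Minsk, Milan, Manila, Kigali]
Visit Lagos → queue [Perth, Paris, Cairo, Doha, Minsk, Milan, Manila, Kigali]
Visit Perth → queue [Paris, Cairo, Doha, Minsk, Milan, Manila, Kigali]
Visit Paris → queue [Cairo, Doha, Minsk, Milan, Manila, Kigali]
Visit Cairo → queue [Doha, Minsk, Milan, Manila, Kigali]
Visit Doha → queue [Minsk, Milan, Manila, Kigali]
Visit Minsk → queue [Milan, Manila, Kigali]
Visit Milan → queue [Manila, Kigali]
Visit Manila → queue [Kigali]
Visit Kigali → queue []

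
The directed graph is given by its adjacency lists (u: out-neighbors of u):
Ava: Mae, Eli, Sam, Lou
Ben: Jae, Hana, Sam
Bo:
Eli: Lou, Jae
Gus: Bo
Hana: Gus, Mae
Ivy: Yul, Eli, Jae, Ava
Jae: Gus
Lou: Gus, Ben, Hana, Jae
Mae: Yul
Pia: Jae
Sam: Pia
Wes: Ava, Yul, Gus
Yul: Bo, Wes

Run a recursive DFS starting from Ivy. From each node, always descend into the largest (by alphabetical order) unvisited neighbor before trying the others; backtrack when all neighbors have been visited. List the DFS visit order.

Visit Ivy
Ivy → Yul
Yul → Wes
Wes → Gus
Gus → Bo
Wes → Ava
Ava → Sam
Sam → Pia
Pia → Jae
Ava → Mae
Ava → Lou
Lou → Hana
Lou → Ben
Ava → Eli

Ivy -> Yul -> Wes -> Gus -> Bo -> Ava -> Sam -> Pia -> Jae -> Mae -> Lou -> Hana -> Ben -> Eli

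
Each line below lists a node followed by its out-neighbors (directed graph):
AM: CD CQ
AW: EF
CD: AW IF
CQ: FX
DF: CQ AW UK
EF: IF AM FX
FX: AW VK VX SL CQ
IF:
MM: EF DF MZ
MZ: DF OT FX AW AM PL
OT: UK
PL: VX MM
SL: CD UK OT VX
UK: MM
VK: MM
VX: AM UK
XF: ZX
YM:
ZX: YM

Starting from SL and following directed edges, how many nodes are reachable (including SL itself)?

16

BFS from SL visits: SL, VX, UK, OT, CD, AM, MM, IF, AW, CQ, MZ, EF, DF, FX, PL, VK
Reachable nodes: 16 of 19 total.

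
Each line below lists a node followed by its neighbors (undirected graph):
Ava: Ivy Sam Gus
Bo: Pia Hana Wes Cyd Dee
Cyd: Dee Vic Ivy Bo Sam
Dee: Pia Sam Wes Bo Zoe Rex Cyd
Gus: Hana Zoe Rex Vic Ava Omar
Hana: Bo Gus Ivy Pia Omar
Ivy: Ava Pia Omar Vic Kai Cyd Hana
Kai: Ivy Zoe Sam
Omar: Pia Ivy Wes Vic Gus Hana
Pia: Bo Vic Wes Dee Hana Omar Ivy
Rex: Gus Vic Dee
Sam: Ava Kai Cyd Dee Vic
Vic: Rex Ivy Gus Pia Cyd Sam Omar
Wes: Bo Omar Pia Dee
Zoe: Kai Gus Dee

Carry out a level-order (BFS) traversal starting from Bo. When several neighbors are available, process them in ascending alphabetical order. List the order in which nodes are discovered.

Visit Bo; enqueue Cyd, Dee, Hana, Pia, Wes → queue [Cyd, Dee, Hana, Pia, Wes]
Visit Cyd; enqueue Ivy, Sam, Vic → queue [Dee, Hana, Pia, Wes, Ivy, Sam, Vic]
Visit Dee; enqueue Rex, Zoe → queue [Hana, Pia, Wes, Ivy, Sam, Vic, Rex, Zoe]
Visit Hana; enqueue Gus, Omar → queue [Pia, Wes, Ivy, Sam, Vic, Rex, Zoe, Gus, Omar]
Visit Pia → queue [Wes, Ivy, Sam, Vic, Rex, Zoe, Gus, Omar]
Visit Wes → queue [Ivy, Sam, Vic, Rex, Zoe, Gus, Omar]
Visit Ivy; enqueue Ava, Kai → queue [Sam, Vic, Rex, Zoe, Gus, Omar, Ava, Kai]
Visit Sam → queue [Vic, Rex, Zoe, Gus, Omar, Ava, Kai]
Visit Vic → queue [Rex, Zoe, Gus, Omar, Ava, Kai]
Visit Rex → queue [Zoe, Gus, Omar, Ava, Kai]
Visit Zoe → queue [Gus, Omar, Ava, Kai]
Visit Gus → queue [Omar, Ava, Kai]
Visit Omar → queue [Ava, Kai]
Visit Ava → queue [Kai]
Visit Kai → queue []

Bo Cyd Dee Hana Pia Wes Ivy Sam Vic Rex Zoe Gus Omar Ava Kai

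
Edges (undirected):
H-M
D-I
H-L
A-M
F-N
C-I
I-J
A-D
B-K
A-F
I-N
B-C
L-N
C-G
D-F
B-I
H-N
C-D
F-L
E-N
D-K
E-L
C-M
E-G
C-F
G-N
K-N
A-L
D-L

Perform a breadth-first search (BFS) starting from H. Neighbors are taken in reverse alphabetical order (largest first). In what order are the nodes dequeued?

H → N → M → L → K → I → G → F → E → C → A → D → B → J

Visit H; enqueue N, M, L → queue [N, M, L]
Visit N; enqueue K, I, G, F, E → queue [M, L, K, I, G, F, E]
Visit M; enqueue C, A → queue [L, K, I, G, F, E, C, A]
Visit L; enqueue D → queue [K, I, G, F, E, C, A, D]
Visit K; enqueue B → queue [I, G, F, E, C, A, D, B]
Visit I; enqueue J → queue [G, F, E, C, A, D, B, J]
Visit G → queue [F, E, C, A, D, B, J]
Visit F → queue [E, C, A, D, B, J]
Visit E → queue [C, A, D, B, J]
Visit C → queue [A, D, B, J]
Visit A → queue [D, B, J]
Visit D → queue [B, J]
Visit B → queue [J]
Visit J → queue []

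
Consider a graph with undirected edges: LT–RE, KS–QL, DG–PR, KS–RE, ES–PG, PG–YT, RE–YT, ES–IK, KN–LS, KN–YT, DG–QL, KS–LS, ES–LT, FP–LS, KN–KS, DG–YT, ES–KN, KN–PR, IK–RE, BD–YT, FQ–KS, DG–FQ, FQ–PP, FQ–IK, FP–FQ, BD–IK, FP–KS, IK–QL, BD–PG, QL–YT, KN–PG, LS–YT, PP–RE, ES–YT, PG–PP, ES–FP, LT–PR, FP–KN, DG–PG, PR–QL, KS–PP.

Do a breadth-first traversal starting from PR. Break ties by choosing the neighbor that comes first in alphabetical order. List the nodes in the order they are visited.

Visit PR; enqueue DG, KN, LT, QL → queue [DG, KN, LT, QL]
Visit DG; enqueue FQ, PG, YT → queue [KN, LT, QL, FQ, PG, YT]
Visit KN; enqueue ES, FP, KS, LS → queue [LT, QL, FQ, PG, YT, ES, FP, KS, LS]
Visit LT; enqueue RE → queue [QL, FQ, PG, YT, ES, FP, KS, LS, RE]
Visit QL; enqueue IK → queue [FQ, PG, YT, ES, FP, KS, LS, RE, IK]
Visit FQ; enqueue PP → queue [PG, YT, ES, FP, KS, LS, RE, IK, PP]
Visit PG; enqueue BD → queue [YT, ES, FP, KS, LS, RE, IK, PP, BD]
Visit YT → queue [ES, FP, KS, LS, RE, IK, PP, BD]
Visit ES → queue [FP, KS, LS, RE, IK, PP, BD]
Visit FP → queue [KS, LS, RE, IK, PP, BD]
Visit KS → queue [LS, RE, IK, PP, BD]
Visit LS → queue [RE, IK, PP, BD]
Visit RE → queue [IK, PP, BD]
Visit IK → queue [PP, BD]
Visit PP → queue [BD]
Visit BD → queue []

PR, DG, KN, LT, QL, FQ, PG, YT, ES, FP, KS, LS, RE, IK, PP, BD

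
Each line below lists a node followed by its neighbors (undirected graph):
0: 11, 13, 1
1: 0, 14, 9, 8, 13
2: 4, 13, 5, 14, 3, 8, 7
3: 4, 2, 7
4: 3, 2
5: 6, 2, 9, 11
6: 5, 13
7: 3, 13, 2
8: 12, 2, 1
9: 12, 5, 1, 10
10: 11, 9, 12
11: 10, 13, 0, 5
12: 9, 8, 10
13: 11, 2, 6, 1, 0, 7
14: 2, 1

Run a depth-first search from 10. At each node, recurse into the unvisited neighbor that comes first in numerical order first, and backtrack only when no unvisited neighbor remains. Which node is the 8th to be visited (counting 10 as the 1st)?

3

Visit 10
10 → 9
9 → 1
1 → 0
0 → 11
11 → 5
5 → 2
2 → 3
3 → 4
3 → 7
7 → 13
13 → 6
2 → 8
8 → 12
2 → 14

Visit order: 10, 9, 1, 0, 11, 5, 2, 3, 4, 7, 13, 6, 8, 12, 14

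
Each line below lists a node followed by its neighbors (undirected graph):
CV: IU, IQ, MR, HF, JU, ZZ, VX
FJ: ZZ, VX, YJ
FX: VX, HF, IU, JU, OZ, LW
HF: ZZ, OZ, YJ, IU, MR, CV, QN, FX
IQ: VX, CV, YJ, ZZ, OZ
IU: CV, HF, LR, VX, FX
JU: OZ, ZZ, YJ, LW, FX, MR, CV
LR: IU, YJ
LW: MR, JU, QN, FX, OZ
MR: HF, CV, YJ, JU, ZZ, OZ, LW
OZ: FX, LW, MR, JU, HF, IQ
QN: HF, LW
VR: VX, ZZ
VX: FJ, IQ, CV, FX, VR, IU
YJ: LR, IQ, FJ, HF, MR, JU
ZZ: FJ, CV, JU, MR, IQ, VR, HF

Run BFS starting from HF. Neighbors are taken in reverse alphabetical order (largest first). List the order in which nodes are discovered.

Visit HF; enqueue ZZ, YJ, QN, OZ, MR, IU, FX, CV → queue [ZZ, YJ, QN, OZ, MR, IU, FX, CV]
Visit ZZ; enqueue VR, JU, IQ, FJ → queue [YJ, QN, OZ, MR, IU, FX, CV, VR, JU, IQ, FJ]
Visit YJ; enqueue LR → queue [QN, OZ, MR, IU, FX, CV, VR, JU, IQ, FJ, LR]
Visit QN; enqueue LW → queue [OZ, MR, IU, FX, CV, VR, JU, IQ, FJ, LR, LW]
Visit OZ → queue [MR, IU, FX, CV, VR, JU, IQ, FJ, LR, LW]
Visit MR → queue [IU, FX, CV, VR, JU, IQ, FJ, LR, LW]
Visit IU; enqueue VX → queue [FX, CV, VR, JU, IQ, FJ, LR, LW, VX]
Visit FX → queue [CV, VR, JU, IQ, FJ, LR, LW, VX]
Visit CV → queue [VR, JU, IQ, FJ, LR, LW, VX]
Visit VR → queue [JU, IQ, FJ, LR, LW, VX]
Visit JU → queue [IQ, FJ, LR, LW, VX]
Visit IQ → queue [FJ, LR, LW, VX]
Visit FJ → queue [LR, LW, VX]
Visit LR → queue [LW, VX]
Visit LW → queue [VX]
Visit VX → queue []

HF ZZ YJ QN OZ MR IU FX CV VR JU IQ FJ LR LW VX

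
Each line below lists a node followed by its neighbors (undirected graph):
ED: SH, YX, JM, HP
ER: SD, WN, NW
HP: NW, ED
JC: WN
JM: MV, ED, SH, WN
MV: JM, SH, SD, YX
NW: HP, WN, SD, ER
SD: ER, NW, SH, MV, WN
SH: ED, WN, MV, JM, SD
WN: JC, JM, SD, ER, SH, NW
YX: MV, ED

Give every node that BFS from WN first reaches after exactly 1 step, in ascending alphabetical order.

Level 0: WN
Level 1: ER, JC, JM, NW, SD, SH
Level 2: ED, HP, MV
Level 3: YX

ER, JC, JM, NW, SD, SH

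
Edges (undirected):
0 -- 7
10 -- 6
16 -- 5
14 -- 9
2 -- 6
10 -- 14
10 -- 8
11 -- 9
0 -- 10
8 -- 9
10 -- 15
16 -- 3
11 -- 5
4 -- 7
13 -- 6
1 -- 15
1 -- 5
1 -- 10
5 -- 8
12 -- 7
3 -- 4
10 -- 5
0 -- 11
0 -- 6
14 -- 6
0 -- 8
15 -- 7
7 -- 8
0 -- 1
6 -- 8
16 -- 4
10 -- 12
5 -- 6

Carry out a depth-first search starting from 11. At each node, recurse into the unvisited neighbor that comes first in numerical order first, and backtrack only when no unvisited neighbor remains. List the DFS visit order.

11 0 1 5 6 2 8 7 4 3 16 12 10 14 9 15 13

Visit 11
11 → 0
0 → 1
1 → 5
5 → 6
6 → 2
6 → 8
8 → 7
7 → 4
4 → 3
3 → 16
7 → 12
12 → 10
10 → 14
14 → 9
10 → 15
6 → 13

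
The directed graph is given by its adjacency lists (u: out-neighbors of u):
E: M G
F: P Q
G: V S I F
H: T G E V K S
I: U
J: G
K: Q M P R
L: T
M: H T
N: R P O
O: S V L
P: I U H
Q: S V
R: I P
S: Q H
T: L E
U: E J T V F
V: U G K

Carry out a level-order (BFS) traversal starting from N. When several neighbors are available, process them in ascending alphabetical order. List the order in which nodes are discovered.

N, O, P, R, L, S, V, H, I, U, T, Q, G, K, E, F, J, M

Visit N; enqueue O, P, R → queue [O, P, R]
Visit O; enqueue L, S, V → queue [P, R, L, S, V]
Visit P; enqueue H, I, U → queue [R, L, S, V, H, I, U]
Visit R → queue [L, S, V, H, I, U]
Visit L; enqueue T → queue [S, V, H, I, U, T]
Visit S; enqueue Q → queue [V, H, I, U, T, Q]
Visit V; enqueue G, K → queue [H, I, U, T, Q, G, K]
Visit H; enqueue E → queue [I, U, T, Q, G, K, E]
Visit I → queue [U, T, Q, G, K, E]
Visit U; enqueue F, J → queue [T, Q, G, K, E, F, J]
Visit T → queue [Q, G, K, E, F, J]
Visit Q → queue [G, K, E, F, J]
Visit G → queue [K, E, F, J]
Visit K; enqueue M → queue [E, F, J, M]
Visit E → queue [F, J, M]
Visit F → queue [J, M]
Visit J → queue [M]
Visit M → queue []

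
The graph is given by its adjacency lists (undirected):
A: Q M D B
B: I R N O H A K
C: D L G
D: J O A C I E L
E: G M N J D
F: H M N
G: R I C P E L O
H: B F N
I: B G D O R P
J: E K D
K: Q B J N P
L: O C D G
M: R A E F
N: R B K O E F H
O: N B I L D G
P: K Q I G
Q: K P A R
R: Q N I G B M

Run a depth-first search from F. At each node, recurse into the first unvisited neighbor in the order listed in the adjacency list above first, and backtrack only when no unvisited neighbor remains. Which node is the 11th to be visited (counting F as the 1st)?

M

Visit F
F → H
H → B
B → I
I → G
G → R
R → Q
Q → K
K → J
J → E
E → M
M → A
A → D
D → O
O → N
O → L
L → C
K → P

Visit order: F, H, B, I, G, R, Q, K, J, E, M, A, D, O, N, L, C, P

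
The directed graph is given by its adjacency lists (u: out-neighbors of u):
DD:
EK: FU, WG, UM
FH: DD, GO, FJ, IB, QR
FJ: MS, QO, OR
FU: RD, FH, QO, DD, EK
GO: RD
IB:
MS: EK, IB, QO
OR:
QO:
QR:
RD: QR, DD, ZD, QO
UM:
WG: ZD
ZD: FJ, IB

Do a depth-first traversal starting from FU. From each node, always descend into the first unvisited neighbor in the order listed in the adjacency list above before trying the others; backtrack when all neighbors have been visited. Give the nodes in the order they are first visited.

Visit FU
FU → RD
RD → QR
RD → DD
RD → ZD
ZD → FJ
FJ → MS
MS → EK
EK → WG
EK → UM
MS → IB
MS → QO
FJ → OR
FU → FH
FH → GO

FU, RD, QR, DD, ZD, FJ, MS, EK, WG, UM, IB, QO, OR, FH, GO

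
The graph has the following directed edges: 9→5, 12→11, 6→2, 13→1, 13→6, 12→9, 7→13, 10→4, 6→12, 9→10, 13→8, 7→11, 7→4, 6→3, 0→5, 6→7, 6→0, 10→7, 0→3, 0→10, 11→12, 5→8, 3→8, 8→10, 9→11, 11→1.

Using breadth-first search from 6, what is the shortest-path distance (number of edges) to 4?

2

Level 0: 6
Level 1: 0, 2, 3, 7, 12
Level 2: 4, 5, 8, 9, 10, 11, 13
Level 3: 1
4 first appears at level 2.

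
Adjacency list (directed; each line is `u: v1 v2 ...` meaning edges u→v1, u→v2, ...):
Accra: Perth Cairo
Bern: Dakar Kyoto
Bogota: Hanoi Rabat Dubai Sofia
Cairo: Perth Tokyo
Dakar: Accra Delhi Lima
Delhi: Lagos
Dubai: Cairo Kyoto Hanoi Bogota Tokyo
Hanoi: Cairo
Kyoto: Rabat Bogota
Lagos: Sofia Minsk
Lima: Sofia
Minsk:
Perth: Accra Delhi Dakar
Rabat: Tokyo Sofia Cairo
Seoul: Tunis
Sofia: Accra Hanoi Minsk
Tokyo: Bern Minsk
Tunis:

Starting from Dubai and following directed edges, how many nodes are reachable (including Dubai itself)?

16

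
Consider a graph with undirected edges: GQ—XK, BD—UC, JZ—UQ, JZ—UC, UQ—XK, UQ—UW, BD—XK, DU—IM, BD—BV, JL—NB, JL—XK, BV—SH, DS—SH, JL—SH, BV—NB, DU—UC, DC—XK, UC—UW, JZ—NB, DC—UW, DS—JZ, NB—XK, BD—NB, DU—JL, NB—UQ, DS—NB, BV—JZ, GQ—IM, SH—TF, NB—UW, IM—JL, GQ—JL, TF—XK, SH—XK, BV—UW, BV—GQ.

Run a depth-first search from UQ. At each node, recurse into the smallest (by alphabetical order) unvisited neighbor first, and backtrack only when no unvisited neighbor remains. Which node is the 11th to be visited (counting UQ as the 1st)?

GQ

Visit UQ
UQ → JZ
JZ → BV
BV → BD
BD → NB
NB → DS
DS → SH
SH → JL
JL → DU
DU → IM
IM → GQ
GQ → XK
XK → DC
DC → UW
UW → UC
XK → TF

Visit order: UQ, JZ, BV, BD, NB, DS, SH, JL, DU, IM, GQ, XK, DC, UW, UC, TF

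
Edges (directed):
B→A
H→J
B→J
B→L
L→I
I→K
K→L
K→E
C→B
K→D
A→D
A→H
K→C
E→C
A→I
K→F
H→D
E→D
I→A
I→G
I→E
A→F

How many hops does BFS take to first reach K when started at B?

Level 0: B
Level 1: A, J, L
Level 2: D, F, H, I
Level 3: E, G, K
Level 4: C
K first appears at level 3.

3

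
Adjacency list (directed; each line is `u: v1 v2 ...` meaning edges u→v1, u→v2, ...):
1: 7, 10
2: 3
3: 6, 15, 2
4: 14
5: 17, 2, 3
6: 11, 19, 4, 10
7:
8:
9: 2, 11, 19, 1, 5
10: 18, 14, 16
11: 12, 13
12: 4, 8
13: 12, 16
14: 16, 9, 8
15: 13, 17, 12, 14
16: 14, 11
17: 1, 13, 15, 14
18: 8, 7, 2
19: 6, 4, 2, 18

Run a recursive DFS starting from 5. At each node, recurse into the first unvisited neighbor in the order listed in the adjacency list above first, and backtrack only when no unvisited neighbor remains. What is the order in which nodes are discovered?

5 → 17 → 1 → 7 → 10 → 18 → 8 → 2 → 3 → 6 → 11 → 12 → 4 → 14 → 16 → 9 → 19 → 13 → 15

Visit 5
5 → 17
17 → 1
1 → 7
1 → 10
10 → 18
18 → 8
18 → 2
2 → 3
3 → 6
6 → 11
11 → 12
12 → 4
4 → 14
14 → 16
14 → 9
9 → 19
11 → 13
3 → 15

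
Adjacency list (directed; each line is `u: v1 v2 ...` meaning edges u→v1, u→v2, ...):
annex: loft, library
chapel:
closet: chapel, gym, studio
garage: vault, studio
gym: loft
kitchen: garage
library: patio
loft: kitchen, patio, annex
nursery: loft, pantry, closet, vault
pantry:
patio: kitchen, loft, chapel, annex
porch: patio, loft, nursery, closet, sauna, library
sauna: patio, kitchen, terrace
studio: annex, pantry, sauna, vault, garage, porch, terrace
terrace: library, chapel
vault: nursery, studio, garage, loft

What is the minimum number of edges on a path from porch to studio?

Level 0: porch
Level 1: closet, library, loft, nursery, patio, sauna
Level 2: annex, chapel, gym, kitchen, pantry, studio, terrace, vault
Level 3: garage
studio first appears at level 2.

2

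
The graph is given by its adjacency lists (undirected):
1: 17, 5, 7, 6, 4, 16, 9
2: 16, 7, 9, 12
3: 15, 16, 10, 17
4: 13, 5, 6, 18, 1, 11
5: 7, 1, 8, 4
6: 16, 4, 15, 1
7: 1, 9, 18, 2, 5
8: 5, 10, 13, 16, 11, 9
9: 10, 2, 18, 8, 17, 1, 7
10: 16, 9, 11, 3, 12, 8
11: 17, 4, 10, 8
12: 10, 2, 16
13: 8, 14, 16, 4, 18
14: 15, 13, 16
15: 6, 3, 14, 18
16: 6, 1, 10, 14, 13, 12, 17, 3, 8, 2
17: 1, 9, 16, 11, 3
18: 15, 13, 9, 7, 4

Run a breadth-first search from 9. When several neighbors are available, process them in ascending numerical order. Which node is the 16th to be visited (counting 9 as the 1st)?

Visit 9; enqueue 1, 2, 7, 8, 10, 17, 18 → queue [1, 2, 7, 8, 10, 17, 18]
Visit 1; enqueue 4, 5, 6, 16 → queue [2, 7, 8, 10, 17, 18, 4, 5, 6, 16]
Visit 2; enqueue 12 → queue [7, 8, 10, 17, 18, 4, 5, 6, 16, 12]
Visit 7 → queue [8, 10, 17, 18, 4, 5, 6, 16, 12]
Visit 8; enqueue 11, 13 → queue [10, 17, 18, 4, 5, 6, 16, 12, 11, 13]
Visit 10; enqueue 3 → queue [17, 18, 4, 5, 6, 16, 12, 11, 13, 3]
Visit 17 → queue [18, 4, 5, 6, 16, 12, 11, 13, 3]
Visit 18; enqueue 15 → queue [4, 5, 6, 16, 12, 11, 13, 3, 15]
Visit 4 → queue [5, 6, 16, 12, 11, 13, 3, 15]
Visit 5 → queue [6, 16, 12, 11, 13, 3, 15]
Visit 6 → queue [16, 12, 11, 13, 3, 15]
Visit 16; enqueue 14 → queue [12, 11, 13, 3, 15, 14]
Visit 12 → queue [11, 13, 3, 15, 14]
Visit 11 → queue [13, 3, 15, 14]
Visit 13 → queue [3, 15, 14]
Visit 3 → queue [15, 14]
Visit 15 → queue [14]
Visit 14 → queue []

Visit order: 9, 1, 2, 7, 8, 10, 17, 18, 4, 5, 6, 16, 12, 11, 13, 3, 15, 14

3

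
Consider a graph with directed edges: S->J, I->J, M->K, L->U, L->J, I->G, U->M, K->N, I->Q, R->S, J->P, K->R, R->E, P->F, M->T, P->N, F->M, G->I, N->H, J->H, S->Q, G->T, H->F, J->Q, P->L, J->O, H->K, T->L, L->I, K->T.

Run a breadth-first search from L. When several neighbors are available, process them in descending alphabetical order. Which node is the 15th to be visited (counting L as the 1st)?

Visit L; enqueue U, J, I → queue [U, J, I]
Visit U; enqueue M → queue [J, I, M]
Visit J; enqueue Q, P, O, H → queue [I, M, Q, P, O, H]
Visit I; enqueue G → queue [M, Q, P, O, H, G]
Visit M; enqueue T, K → queue [Q, P, O, H, G, T, K]
Visit Q → queue [P, O, H, G, T, K]
Visit P; enqueue N, F → queue [O, H, G, T, K, N, F]
Visit O → queue [H, G, T, K, N, F]
Visit H → queue [G, T, K, N, F]
Visit G → queue [T, K, N, F]
Visit T → queue [K, N, F]
Visit K; enqueue R → queue [N, F, R]
Visit N → queue [F, R]
Visit F → queue [R]
Visit R; enqueue S, E → queue [S, E]
Visit S → queue [E]
Visit E → queue []

Visit order: L, U, J, I, M, Q, P, O, H, G, T, K, N, F, R, S, E

R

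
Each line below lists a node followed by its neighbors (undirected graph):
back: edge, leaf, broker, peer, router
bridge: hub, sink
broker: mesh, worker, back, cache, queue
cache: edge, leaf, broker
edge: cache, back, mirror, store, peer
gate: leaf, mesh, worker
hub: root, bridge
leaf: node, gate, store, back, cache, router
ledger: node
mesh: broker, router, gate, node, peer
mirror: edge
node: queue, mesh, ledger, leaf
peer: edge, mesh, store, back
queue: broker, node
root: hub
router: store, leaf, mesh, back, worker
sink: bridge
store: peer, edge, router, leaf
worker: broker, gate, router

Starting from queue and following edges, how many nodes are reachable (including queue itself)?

BFS from queue visits: queue, broker, node, mesh, worker, back, cache, ledger, leaf, router, gate, peer, edge, store, mirror
Reachable nodes: 15 of 19 total.

15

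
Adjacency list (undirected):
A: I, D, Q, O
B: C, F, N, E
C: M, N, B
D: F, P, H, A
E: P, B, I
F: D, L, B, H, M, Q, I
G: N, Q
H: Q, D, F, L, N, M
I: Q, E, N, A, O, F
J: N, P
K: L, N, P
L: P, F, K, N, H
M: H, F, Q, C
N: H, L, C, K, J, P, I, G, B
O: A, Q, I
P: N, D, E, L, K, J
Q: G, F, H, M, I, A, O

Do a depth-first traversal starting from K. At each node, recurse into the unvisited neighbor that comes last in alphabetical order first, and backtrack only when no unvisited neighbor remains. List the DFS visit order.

K -> P -> N -> L -> H -> Q -> O -> I -> F -> M -> C -> B -> E -> D -> A -> G -> J

Visit K
K → P
P → N
N → L
L → H
H → Q
Q → O
O → I
I → F
F → M
M → C
C → B
B → E
F → D
D → A
Q → G
N → J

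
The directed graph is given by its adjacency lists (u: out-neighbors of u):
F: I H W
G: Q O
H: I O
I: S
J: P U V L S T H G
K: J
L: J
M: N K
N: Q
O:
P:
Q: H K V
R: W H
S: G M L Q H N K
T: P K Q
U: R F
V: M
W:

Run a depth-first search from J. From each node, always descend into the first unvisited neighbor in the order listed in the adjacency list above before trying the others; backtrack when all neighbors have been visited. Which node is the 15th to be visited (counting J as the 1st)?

O

Visit J
J → P
J → U
U → R
R → W
R → H
H → I
I → S
S → G
G → Q
Q → K
Q → V
V → M
M → N
G → O
S → L
U → F
J → T

Visit order: J, P, U, R, W, H, I, S, G, Q, K, V, M, N, O, L, F, T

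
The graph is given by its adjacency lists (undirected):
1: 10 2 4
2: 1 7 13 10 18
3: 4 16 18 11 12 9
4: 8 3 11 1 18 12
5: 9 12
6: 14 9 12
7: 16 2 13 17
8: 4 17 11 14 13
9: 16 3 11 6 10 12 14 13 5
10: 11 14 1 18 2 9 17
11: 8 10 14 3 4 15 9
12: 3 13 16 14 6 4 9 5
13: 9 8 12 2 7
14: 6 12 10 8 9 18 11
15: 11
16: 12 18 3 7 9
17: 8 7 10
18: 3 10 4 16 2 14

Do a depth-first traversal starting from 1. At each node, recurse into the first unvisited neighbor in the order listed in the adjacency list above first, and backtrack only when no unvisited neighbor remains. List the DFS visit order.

Visit 1
1 → 10
10 → 11
11 → 8
8 → 4
4 → 3
3 → 16
16 → 12
12 → 13
13 → 9
9 → 6
6 → 14
14 → 18
18 → 2
2 → 7
7 → 17
9 → 5
11 → 15

1 → 10 → 11 → 8 → 4 → 3 → 16 → 12 → 13 → 9 → 6 → 14 → 18 → 2 → 7 → 17 → 5 → 15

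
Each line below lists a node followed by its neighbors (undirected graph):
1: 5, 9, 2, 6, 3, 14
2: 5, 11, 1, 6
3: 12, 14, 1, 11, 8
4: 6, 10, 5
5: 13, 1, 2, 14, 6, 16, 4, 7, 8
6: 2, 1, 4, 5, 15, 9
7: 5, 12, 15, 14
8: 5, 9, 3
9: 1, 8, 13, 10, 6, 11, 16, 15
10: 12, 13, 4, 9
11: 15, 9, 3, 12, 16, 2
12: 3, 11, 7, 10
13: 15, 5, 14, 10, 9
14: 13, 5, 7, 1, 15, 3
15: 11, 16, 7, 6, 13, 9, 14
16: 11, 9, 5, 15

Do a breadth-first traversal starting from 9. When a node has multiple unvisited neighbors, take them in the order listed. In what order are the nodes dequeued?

9 -> 1 -> 8 -> 13 -> 10 -> 6 -> 11 -> 16 -> 15 -> 5 -> 2 -> 3 -> 14 -> 12 -> 4 -> 7

Visit 9; enqueue 1, 8, 13, 10, 6, 11, 16, 15 → queue [1, 8, 13, 10, 6, 11, 16, 15]
Visit 1; enqueue 5, 2, 3, 14 → queue [8, 13, 10, 6, 11, 16, 15, 5, 2, 3, 14]
Visit 8 → queue [13, 10, 6, 11, 16, 15, 5, 2, 3, 14]
Visit 13 → queue [10, 6, 11, 16, 15, 5, 2, 3, 14]
Visit 10; enqueue 12, 4 → queue [6, 11, 16, 15, 5, 2, 3, 14, 12, 4]
Visit 6 → queue [11, 16, 15, 5, 2, 3, 14, 12, 4]
Visit 11 → queue [16, 15, 5, 2, 3, 14, 12, 4]
Visit 16 → queue [15, 5, 2, 3, 14, 12, 4]
Visit 15; enqueue 7 → queue [5, 2, 3, 14, 12, 4, 7]
Visit 5 → queue [2, 3, 14, 12, 4, 7]
Visit 2 → queue [3, 14, 12, 4, 7]
Visit 3 → queue [14, 12, 4, 7]
Visit 14 → queue [12, 4, 7]
Visit 12 → queue [4, 7]
Visit 4 → queue [7]
Visit 7 → queue []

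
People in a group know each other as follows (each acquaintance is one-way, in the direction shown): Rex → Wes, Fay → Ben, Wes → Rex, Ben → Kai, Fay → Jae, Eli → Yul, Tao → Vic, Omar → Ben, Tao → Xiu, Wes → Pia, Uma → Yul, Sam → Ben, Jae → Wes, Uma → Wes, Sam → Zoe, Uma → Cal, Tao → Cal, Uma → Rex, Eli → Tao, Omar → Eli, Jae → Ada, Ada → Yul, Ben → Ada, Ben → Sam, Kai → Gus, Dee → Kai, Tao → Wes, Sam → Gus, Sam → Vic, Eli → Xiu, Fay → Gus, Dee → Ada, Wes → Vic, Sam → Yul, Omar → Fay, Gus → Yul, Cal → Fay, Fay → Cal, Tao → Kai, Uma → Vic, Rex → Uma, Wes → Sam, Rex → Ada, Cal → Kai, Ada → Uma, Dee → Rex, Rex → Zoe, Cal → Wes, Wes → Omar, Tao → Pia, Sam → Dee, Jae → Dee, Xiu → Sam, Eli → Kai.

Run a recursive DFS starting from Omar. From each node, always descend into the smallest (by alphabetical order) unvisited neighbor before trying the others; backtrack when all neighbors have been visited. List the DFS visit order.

Omar, Ben, Ada, Uma, Cal, Fay, Gus, Yul, Jae, Dee, Kai, Rex, Wes, Pia, Sam, Vic, Zoe, Eli, Tao, Xiu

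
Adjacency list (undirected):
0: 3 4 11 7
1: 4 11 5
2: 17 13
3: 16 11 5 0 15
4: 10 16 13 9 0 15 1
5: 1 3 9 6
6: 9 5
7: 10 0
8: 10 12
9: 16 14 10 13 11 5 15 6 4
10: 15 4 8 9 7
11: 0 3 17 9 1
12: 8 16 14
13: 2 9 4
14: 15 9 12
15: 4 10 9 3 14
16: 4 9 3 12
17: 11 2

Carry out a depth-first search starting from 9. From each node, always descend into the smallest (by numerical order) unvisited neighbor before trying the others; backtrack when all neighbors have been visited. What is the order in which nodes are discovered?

9 4 0 3 5 1 11 17 2 13 6 15 10 7 8 12 14 16

Visit 9
9 → 4
4 → 0
0 → 3
3 → 5
5 → 1
1 → 11
11 → 17
17 → 2
2 → 13
5 → 6
3 → 15
15 → 10
10 → 7
10 → 8
8 → 12
12 → 14
12 → 16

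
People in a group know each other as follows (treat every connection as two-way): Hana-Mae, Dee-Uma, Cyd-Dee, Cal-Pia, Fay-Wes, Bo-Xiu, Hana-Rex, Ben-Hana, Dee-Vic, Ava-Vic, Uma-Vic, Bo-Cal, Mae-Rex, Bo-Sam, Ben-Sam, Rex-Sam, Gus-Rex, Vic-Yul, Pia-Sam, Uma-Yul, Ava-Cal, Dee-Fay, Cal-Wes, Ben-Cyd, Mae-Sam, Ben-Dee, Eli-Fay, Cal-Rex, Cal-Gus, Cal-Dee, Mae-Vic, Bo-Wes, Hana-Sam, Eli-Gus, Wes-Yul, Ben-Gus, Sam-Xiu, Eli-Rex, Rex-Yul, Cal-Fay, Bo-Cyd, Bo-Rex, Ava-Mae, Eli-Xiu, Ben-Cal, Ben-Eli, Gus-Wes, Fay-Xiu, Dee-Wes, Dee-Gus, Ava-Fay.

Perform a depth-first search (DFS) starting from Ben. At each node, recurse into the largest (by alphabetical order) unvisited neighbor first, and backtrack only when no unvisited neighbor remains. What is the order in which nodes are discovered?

Ben, Sam, Xiu, Fay, Wes, Yul, Vic, Uma, Dee, Gus, Rex, Mae, Hana, Ava, Cal, Pia, Bo, Cyd, Eli

Visit Ben
Ben → Sam
Sam → Xiu
Xiu → Fay
Fay → Wes
Wes → Yul
Yul → Vic
Vic → Uma
Uma → Dee
Dee → Gus
Gus → Rex
Rex → Mae
Mae → Hana
Mae → Ava
Ava → Cal
Cal → Pia
Cal → Bo
Bo → Cyd
Rex → Eli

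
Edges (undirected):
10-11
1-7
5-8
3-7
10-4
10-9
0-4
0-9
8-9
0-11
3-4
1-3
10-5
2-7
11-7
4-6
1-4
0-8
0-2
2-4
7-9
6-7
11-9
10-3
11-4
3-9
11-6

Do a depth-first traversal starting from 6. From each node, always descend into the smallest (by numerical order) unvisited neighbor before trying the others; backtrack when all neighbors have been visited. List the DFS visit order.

Visit 6
6 → 4
4 → 0
0 → 2
2 → 7
7 → 1
1 → 3
3 → 9
9 → 8
8 → 5
5 → 10
10 → 11

6 4 0 2 7 1 3 9 8 5 10 11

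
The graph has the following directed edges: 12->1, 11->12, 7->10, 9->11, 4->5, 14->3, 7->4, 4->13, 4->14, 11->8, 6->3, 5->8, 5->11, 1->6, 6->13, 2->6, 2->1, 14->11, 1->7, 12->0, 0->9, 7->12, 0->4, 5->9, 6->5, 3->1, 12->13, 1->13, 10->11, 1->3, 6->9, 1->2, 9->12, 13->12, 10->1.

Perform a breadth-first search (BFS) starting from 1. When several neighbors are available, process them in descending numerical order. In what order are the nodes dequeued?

1, 13, 7, 6, 3, 2, 12, 10, 4, 9, 5, 0, 11, 14, 8

Visit 1; enqueue 13, 7, 6, 3, 2 → queue [13, 7, 6, 3, 2]
Visit 13; enqueue 12 → queue [7, 6, 3, 2, 12]
Visit 7; enqueue 10, 4 → queue [6, 3, 2, 12, 10, 4]
Visit 6; enqueue 9, 5 → queue [3, 2, 12, 10, 4, 9, 5]
Visit 3 → queue [2, 12, 10, 4, 9, 5]
Visit 2 → queue [12, 10, 4, 9, 5]
Visit 12; enqueue 0 → queue [10, 4, 9, 5, 0]
Visit 10; enqueue 11 → queue [4, 9, 5, 0, 11]
Visit 4; enqueue 14 → queue [9, 5, 0, 11, 14]
Visit 9 → queue [5, 0, 11, 14]
Visit 5; enqueue 8 → queue [0, 11, 14, 8]
Visit 0 → queue [11, 14, 8]
Visit 11 → queue [14, 8]
Visit 14 → queue [8]
Visit 8 → queue []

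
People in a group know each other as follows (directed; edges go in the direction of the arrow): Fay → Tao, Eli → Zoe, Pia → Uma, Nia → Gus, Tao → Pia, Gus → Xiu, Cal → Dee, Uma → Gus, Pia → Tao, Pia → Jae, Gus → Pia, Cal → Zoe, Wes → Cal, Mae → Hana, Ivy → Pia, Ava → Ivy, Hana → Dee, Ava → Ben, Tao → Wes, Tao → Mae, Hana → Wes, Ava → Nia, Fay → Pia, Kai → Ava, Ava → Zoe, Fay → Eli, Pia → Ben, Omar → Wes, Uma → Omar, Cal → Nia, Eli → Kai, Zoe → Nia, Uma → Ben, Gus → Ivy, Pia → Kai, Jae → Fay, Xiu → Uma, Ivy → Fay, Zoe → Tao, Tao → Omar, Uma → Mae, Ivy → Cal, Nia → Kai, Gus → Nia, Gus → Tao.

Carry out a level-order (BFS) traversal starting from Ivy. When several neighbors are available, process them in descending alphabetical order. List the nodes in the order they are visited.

Ivy, Pia, Fay, Cal, Uma, Tao, Kai, Jae, Ben, Eli, Zoe, Nia, Dee, Omar, Mae, Gus, Wes, Ava, Hana, Xiu

Visit Ivy; enqueue Pia, Fay, Cal → queue [Pia, Fay, Cal]
Visit Pia; enqueue Uma, Tao, Kai, Jae, Ben → queue [Fay, Cal, Uma, Tao, Kai, Jae, Ben]
Visit Fay; enqueue Eli → queue [Cal, Uma, Tao, Kai, Jae, Ben, Eli]
Visit Cal; enqueue Zoe, Nia, Dee → queue [Uma, Tao, Kai, Jae, Ben, Eli, Zoe, Nia, Dee]
Visit Uma; enqueue Omar, Mae, Gus → queue [Tao, Kai, Jae, Ben, Eli, Zoe, Nia, Dee, Omar, Mae, Gus]
Visit Tao; enqueue Wes → queue [Kai, Jae, Ben, Eli, Zoe, Nia, Dee, Omar, Mae, Gus, Wes]
Visit Kai; enqueue Ava → queue [Jae, Ben, Eli, Zoe, Nia, Dee, Omar, Mae, Gus, Wes, Ava]
Visit Jae → queue [Ben, Eli, Zoe, Nia, Dee, Omar, Mae, Gus, Wes, Ava]
Visit Ben → queue [Eli, Zoe, Nia, Dee, Omar, Mae, Gus, Wes, Ava]
Visit Eli → queue [Zoe, Nia, Dee, Omar, Mae, Gus, Wes, Ava]
Visit Zoe → queue [Nia, Dee, Omar, Mae, Gus, Wes, Ava]
Visit Nia → queue [Dee, Omar, Mae, Gus, Wes, Ava]
Visit Dee → queue [Omar, Mae, Gus, Wes, Ava]
Visit Omar → queue [Mae, Gus, Wes, Ava]
Visit Mae; enqueue Hana → queue [Gus, Wes, Ava, Hana]
Visit Gus; enqueue Xiu → queue [Wes, Ava, Hana, Xiu]
Visit Wes → queue [Ava, Hana, Xiu]
Visit Ava → queue [Hana, Xiu]
Visit Hana → queue [Xiu]
Visit Xiu → queue []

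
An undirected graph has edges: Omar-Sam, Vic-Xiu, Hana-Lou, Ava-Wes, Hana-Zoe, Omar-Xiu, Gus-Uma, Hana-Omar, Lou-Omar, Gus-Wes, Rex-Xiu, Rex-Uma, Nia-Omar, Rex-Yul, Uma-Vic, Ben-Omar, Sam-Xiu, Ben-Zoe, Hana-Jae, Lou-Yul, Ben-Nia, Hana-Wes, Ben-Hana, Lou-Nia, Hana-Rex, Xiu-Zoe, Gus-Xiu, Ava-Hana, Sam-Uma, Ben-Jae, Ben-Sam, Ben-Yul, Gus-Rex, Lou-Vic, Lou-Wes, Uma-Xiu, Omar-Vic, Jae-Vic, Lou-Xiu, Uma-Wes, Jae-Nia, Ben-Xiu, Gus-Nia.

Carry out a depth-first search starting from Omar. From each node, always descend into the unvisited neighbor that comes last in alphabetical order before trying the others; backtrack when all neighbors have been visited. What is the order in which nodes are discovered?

Omar -> Xiu -> Zoe -> Hana -> Wes -> Uma -> Vic -> Lou -> Yul -> Rex -> Gus -> Nia -> Jae -> Ben -> Sam -> Ava

Visit Omar
Omar → Xiu
Xiu → Zoe
Zoe → Hana
Hana → Wes
Wes → Uma
Uma → Vic
Vic → Lou
Lou → Yul
Yul → Rex
Rex → Gus
Gus → Nia
Nia → Jae
Jae → Ben
Ben → Sam
Wes → Ava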